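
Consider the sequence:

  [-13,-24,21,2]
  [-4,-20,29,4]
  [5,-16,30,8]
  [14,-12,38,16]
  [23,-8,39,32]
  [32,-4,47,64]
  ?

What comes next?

First component — +9 each step: -13, -4, 5, 14, 23, 32 → 41.
Second component — +4 each step: -24, -20, -16, -12, -8, -4 → 0.
Third component: alternating steps +8, +1, +8, +1, …; 21, 29, 30, 38, 39, 47 → 48.
Fourth component goes 2, 4, 8, 16, 32, 64 → 128 (×2 each step).
Combining the parts gives [41,0,48,128].

[41,0,48,128]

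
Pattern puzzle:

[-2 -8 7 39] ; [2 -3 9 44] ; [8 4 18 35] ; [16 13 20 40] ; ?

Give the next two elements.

First coordinate: differences are 4, 6, 8, … (increasing by 2 each time), so -2, 2, 8, 16 → 26 → 38.
Second coordinate — differences are 5, 7, 9, … (increasing by 2 each time): -8, -3, 4, 13 → 24 → 37.
Third coordinate goes 7, 9, 18, 20 → 29 → 31 (alternating steps +2, +9, +2, +9, …).
Fourth coordinate: alternating steps +5, −9, +5, −9, …; 39, 44, 35, 40 → 31 → 36.
Putting the parts together: [26 24 29 31] and then [38 37 31 36].

[26 24 29 31], [38 37 31 36]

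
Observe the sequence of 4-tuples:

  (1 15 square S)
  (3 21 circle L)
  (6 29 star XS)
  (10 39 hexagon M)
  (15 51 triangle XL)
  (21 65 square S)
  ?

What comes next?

(28 81 circle L)

First slot: differences are 2, 3, 4, … (increasing by 1 each time); 1, 3, 6, 10, 15, 21 → 28.
Second slot — differences are 6, 8, 10, … (increasing by 2 each time): 15, 21, 29, 39, 51, 65 → 81.
Shape goes square, circle, star, hexagon, triangle, square → circle (repeats square → circle → star → hexagon → triangle).
Size — repeats S → L → XS → M → XL: S, L, XS, M, XL, S → L.
Combining the parts gives (28 81 circle L).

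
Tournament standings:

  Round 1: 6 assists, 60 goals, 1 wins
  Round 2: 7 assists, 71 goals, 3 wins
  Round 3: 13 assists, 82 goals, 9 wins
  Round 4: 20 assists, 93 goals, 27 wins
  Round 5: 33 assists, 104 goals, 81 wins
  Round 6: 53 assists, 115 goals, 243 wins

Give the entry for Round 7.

86 assists, 126 goals, 729 wins

Assists goes 6, 7, 13, 20, 33, 53 → 86 (each term is the sum of the two before it).
Goals — +11 each step: 60, 71, 82, 93, 104, 115 → 126.
Wins: ×3 each step, so 1, 3, 9, 27, 81, 243 → 729.
Combining the parts gives 86 assists, 126 goals, 729 wins.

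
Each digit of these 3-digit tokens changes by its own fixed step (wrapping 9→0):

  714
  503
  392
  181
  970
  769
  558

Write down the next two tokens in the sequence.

347 then 136

First digit: −2 each step, mod 10; 7, 5, 3, 1, 9, 7, 5 → 3 → 1.
Second digit: 1, 0, 9, 8, 7, 6, 5 → 4 → 3 (−1 each step, mod 10).
Third digit — −1 each step, mod 10: 4, 3, 2, 1, 0, 9, 8 → 7 → 6.
Putting the parts together: 347 and then 136.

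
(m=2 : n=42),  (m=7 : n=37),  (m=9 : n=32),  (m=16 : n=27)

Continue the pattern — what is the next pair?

(m=25 : n=22)

M: each term is the sum of the two before it, so 2, 7, 9, 16 → 25.
For the n, −5 each step: 42, 37, 32, 27 → 22.
Combining the parts gives (m=25 : n=22).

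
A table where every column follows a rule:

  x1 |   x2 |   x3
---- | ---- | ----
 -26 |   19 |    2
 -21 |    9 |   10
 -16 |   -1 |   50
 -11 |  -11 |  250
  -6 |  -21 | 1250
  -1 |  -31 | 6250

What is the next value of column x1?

Column x1 — +5 each step: -26, -21, -16, -11, -6, -1 → 4.

4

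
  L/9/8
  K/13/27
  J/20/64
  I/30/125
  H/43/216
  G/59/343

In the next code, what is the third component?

Letter goes L, K, J, I, H, G → F (letters move back 1 place in the alphabet).
Second component: 9, 13, 20, 30, 43, 59 → 78 (differences are 4, 7, 10, … (increasing by 3 each time)).
Third component: perfect cubes: 2³, 3³, 4³, …, so 8, 27, 64, 125, 216, 343 → 512.

512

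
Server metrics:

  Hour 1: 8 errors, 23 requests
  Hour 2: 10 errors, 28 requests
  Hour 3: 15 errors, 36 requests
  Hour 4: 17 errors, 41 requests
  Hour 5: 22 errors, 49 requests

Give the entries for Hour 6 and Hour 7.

24 errors, 54 requests; 29 errors, 62 requests

For the errors, alternating steps +2, +5, +2, +5, …: 8, 10, 15, 17, 22 → 24 → 29.
Requests — alternating steps +5, +8, +5, +8, …: 23, 28, 36, 41, 49 → 54 → 62.
Putting the parts together: 24 errors, 54 requests and then 29 errors, 62 requests.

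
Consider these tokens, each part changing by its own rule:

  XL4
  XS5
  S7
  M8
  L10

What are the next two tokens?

XL11 then XS13

Size goes XL, XS, S, M, L → XL → XS (runs through clothing sizes XS→XL).
Second component: alternating steps +1, +2, +1, +2, …, so 4, 5, 7, 8, 10 → 11 → 13.
So the next two tokens are XL11 and XS13.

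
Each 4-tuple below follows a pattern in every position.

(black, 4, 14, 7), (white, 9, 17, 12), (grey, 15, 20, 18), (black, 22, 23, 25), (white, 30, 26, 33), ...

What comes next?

Shade: repeats black → white → grey, so black, white, grey, black, white → grey.
Second value: differences are 5, 6, 7, … (increasing by 1 each time); 4, 9, 15, 22, 30 → 39.
Third value goes 14, 17, 20, 23, 26 → 29 (+3 each step).
Fourth value: always 3 more than the second value; 7, 12, 18, 25, 33 → 42.
Combining the parts gives (grey, 39, 29, 42).

(grey, 39, 29, 42)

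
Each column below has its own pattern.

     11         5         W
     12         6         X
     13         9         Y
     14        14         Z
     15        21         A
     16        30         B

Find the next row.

17  41  C

First component goes 11, 12, 13, 14, 15, 16 → 17 (+1 each step).
Second component: differences are 1, 3, 5, … (increasing by 2 each time); 5, 6, 9, 14, 21, 30 → 41.
Letter: letters move forward 1 place in the alphabet, wrapping Z→A; W, X, Y, Z, A, B → C.
So the next row is 17  41  C.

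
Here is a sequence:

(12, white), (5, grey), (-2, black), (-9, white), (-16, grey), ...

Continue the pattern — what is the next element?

First part: −7 each step; 12, 5, -2, -9, -16 → -23.
Shade: white, grey, black, white, grey → black (repeats white → grey → black).
Combining the parts gives (-23, black).

(-23, black)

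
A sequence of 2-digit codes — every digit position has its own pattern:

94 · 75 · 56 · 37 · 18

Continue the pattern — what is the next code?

99

First digit: 9, 7, 5, 3, 1 → 9 (−2 each step, mod 10).
Second digit: 4, 5, 6, 7, 8 → 9 (+1 each step, mod 10).
So the next code is 99.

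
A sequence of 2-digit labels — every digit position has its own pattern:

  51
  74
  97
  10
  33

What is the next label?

56

For the first digit, +2 each step, mod 10: 5, 7, 9, 1, 3 → 5.
Second digit goes 1, 4, 7, 0, 3 → 6 (+3 each step, mod 10).
Putting it together: 56.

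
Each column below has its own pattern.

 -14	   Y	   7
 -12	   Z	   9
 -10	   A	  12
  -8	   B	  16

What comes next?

-6  C  21

For the first component, +2 each step: -14, -12, -10, -8 → -6.
Letter — letters move forward 1 place in the alphabet, wrapping Z→A: Y, Z, A, B → C.
For the third component, differences are 2, 3, 4, … (increasing by 1 each time): 7, 9, 12, 16 → 21.
Combining the parts gives -6  C  21.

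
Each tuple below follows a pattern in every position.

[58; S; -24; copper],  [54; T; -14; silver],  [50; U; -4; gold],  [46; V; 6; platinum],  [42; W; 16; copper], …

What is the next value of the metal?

Metal: repeats copper → silver → gold → platinum; copper, silver, gold, platinum, copper → silver.

silver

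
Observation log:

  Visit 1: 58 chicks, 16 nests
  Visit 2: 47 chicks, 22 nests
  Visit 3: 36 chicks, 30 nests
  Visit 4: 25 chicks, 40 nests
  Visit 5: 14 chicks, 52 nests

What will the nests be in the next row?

Nests: differences are 6, 8, 10, … (increasing by 2 each time), so 16, 22, 30, 40, 52 → 66.

66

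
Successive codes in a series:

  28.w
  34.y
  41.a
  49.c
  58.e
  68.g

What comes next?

79.i

First component — differences are 6, 7, 8, … (increasing by 1 each time): 28, 34, 41, 49, 58, 68 → 79.
Letter: letters move forward 2 places in the alphabet, wrapping Z→A, so w, y, a, c, e, g → i.
So the next code is 79.i.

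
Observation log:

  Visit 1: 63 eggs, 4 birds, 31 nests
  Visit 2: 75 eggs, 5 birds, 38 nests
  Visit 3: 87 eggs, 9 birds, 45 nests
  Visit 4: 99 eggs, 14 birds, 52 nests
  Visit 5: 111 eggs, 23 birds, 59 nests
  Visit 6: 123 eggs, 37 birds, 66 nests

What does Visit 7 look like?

135 eggs, 60 birds, 73 nests

Eggs: +12 each step; 63, 75, 87, 99, 111, 123 → 135.
For the birds, each term is the sum of the two before it: 4, 5, 9, 14, 23, 37 → 60.
For the nests, +7 each step: 31, 38, 45, 52, 59, 66 → 73.
Combining the parts gives 135 eggs, 60 birds, 73 nests.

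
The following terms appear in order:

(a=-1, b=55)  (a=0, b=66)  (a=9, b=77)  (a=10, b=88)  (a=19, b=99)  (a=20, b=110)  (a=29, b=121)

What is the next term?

For the a, alternating steps +1, +9, +1, +9, …: -1, 0, 9, 10, 19, 20, 29 → 30.
B — +11 each step: 55, 66, 77, 88, 99, 110, 121 → 132.
Combining the parts gives (a=30, b=132).

(a=30, b=132)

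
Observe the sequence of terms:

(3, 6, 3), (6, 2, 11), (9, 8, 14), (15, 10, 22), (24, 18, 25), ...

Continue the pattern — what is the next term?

(39, 28, 33)

First value: 3, 6, 9, 15, 24 → 39 (each term is the sum of the two before it).
Second value goes 6, 2, 8, 10, 18 → 28 (each term is the sum of the two before it).
Third value: alternating steps +8, +3, +8, +3, …, so 3, 11, 14, 22, 25 → 33.
So the next term is (39, 28, 33).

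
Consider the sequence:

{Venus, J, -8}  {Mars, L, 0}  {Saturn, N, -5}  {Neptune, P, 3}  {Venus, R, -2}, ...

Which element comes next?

{Mars, T, 6}

Planet goes Venus, Mars, Saturn, Neptune, Venus → Mars (repeats Venus → Mars → Saturn → Neptune).
Letter: J, L, N, P, R → T (letters move forward 2 places in the alphabet).
For the third part, alternating steps +8, −5, +8, −5, …: -8, 0, -5, 3, -2 → 6.
Putting it together: {Mars, T, 6}.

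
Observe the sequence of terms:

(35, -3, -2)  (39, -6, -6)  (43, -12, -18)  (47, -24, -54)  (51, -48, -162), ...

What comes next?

First value goes 35, 39, 43, 47, 51 → 55 (+4 each step).
Second value: ×2 each step; -3, -6, -12, -24, -48 → -96.
Third value: ×3 each step, so -2, -6, -18, -54, -162 → -486.
Combining the parts gives (55, -96, -486).

(55, -96, -486)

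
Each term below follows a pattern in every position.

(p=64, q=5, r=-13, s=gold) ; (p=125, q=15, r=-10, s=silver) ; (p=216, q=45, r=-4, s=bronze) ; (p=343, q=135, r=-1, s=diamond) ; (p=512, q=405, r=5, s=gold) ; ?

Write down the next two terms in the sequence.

(p=729, q=1215, r=8, s=silver), (p=1000, q=3645, r=14, s=bronze)

P: perfect cubes: 4³, 5³, 6³, …, so 64, 125, 216, 343, 512 → 729 → 1000.
Q: ×3 each step; 5, 15, 45, 135, 405 → 1215 → 3645.
R: -13, -10, -4, -1, 5 → 8 → 14 (alternating steps +3, +6, +3, +6, …).
S — repeats gold → silver → bronze → diamond: gold, silver, bronze, diamond, gold → silver → bronze.
Putting the parts together: (p=729, q=1215, r=8, s=silver) and then (p=1000, q=3645, r=14, s=bronze).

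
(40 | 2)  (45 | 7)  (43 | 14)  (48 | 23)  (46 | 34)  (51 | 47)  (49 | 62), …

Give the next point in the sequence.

(54 | 79)

First coordinate — alternating steps +5, −2, +5, −2, …: 40, 45, 43, 48, 46, 51, 49 → 54.
Second coordinate: differences are 5, 7, 9, … (increasing by 2 each time); 2, 7, 14, 23, 34, 47, 62 → 79.
So the next point is (54 | 79).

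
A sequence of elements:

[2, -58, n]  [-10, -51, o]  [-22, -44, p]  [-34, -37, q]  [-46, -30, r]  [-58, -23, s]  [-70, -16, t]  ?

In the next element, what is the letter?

Letter goes n, o, p, q, r, s, t → u (letters move forward 1 place in the alphabet).

u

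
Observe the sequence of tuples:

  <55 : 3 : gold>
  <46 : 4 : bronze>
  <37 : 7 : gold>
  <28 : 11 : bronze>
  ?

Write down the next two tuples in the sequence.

For the first slot, −9 each step: 55, 46, 37, 28 → 19 → 10.
Second slot: each term is the sum of the two before it, so 3, 4, 7, 11 → 18 → 29.
Rank: gold, bronze, gold, bronze → gold → bronze (alternates gold ↔ bronze).
Putting the parts together: <19 : 18 : gold> and then <10 : 29 : bronze>.

<19 : 18 : gold>, <10 : 29 : bronze>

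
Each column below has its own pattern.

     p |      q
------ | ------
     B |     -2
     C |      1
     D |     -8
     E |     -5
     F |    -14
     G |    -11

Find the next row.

H  -20

Column p goes B, C, D, E, F, G → H (letters move forward 1 place in the alphabet).
Column q goes -2, 1, -8, -5, -14, -11 → -20 (alternating steps +3, −9, +3, −9, …).
So the next row is H  -20.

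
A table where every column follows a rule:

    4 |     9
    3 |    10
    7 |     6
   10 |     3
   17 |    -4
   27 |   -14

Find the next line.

44  -31

First component: each term is the sum of the two before it, so 4, 3, 7, 10, 17, 27 → 44.
Second component: together with the first component always sums to 13, so 9, 10, 6, 3, -4, -14 → -31.
Putting it together: 44  -31.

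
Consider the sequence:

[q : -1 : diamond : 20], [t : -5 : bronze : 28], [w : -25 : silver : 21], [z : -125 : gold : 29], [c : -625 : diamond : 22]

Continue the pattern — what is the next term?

Letter: q, t, w, z, c → f (letters move forward 3 places in the alphabet, wrapping Z→A).
Second coordinate: ×5 each step; -1, -5, -25, -125, -625 → -3125.
Rank: diamond, bronze, silver, gold, diamond → bronze (repeats diamond → bronze → silver → gold).
Fourth coordinate — alternating steps +8, −7, +8, −7, …: 20, 28, 21, 29, 22 → 30.
Putting it together: [f : -3125 : bronze : 30].

[f : -3125 : bronze : 30]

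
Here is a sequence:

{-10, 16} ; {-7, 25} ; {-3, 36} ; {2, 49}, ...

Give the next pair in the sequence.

First slot: differences are 3, 4, 5, … (increasing by 1 each time); -10, -7, -3, 2 → 8.
Second slot: perfect squares: 4², 5², 6², …, so 16, 25, 36, 49 → 64.
Putting it together: {8, 64}.

{8, 64}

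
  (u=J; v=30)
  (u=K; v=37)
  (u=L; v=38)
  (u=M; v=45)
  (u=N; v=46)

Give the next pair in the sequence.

(u=O; v=53)

U goes J, K, L, M, N → O (letters move forward 1 place in the alphabet).
V — alternating steps +7, +1, +7, +1, …: 30, 37, 38, 45, 46 → 53.
Putting it together: (u=O; v=53).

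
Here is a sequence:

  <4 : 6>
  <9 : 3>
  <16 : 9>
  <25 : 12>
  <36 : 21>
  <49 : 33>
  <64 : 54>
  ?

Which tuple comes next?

First part goes 4, 9, 16, 25, 36, 49, 64 → 81 (perfect squares: 2², 3², 4², …).
Second part: 6, 3, 9, 12, 21, 33, 54 → 87 (each term is the sum of the two before it).
So the next tuple is <81 : 87>.

<81 : 87>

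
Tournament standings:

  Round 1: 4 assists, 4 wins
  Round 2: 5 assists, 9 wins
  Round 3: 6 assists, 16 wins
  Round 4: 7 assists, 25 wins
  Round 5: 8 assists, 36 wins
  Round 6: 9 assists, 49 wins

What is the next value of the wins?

64

Wins: perfect squares: 2², 3², 4², …; 4, 9, 16, 25, 36, 49 → 64.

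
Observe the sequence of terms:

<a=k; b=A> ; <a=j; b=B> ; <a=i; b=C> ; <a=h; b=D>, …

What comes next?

<a=g; b=E>

A goes k, j, i, h → g (letters move back 1 place in the alphabet).
For the b, letters move forward 1 place in the alphabet: A, B, C, D → E.
Combining the parts gives <a=g; b=E>.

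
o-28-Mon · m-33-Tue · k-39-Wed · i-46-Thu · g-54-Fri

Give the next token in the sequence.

Letter goes o, m, k, i, g → e (letters move back 2 places in the alphabet).
Second component: differences are 5, 6, 7, … (increasing by 1 each time), so 28, 33, 39, 46, 54 → 63.
Day: runs through the weekdays Mon→Sun, so Mon, Tue, Wed, Thu, Fri → Sat.
Putting it together: e-63-Sat.

e-63-Sat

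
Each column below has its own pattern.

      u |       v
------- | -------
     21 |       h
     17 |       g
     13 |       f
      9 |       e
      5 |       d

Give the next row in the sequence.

Column u goes 21, 17, 13, 9, 5 → 1 (−4 each step).
Column v — letters move back 1 place in the alphabet: h, g, f, e, d → c.
Putting it together: 1  c.

1  c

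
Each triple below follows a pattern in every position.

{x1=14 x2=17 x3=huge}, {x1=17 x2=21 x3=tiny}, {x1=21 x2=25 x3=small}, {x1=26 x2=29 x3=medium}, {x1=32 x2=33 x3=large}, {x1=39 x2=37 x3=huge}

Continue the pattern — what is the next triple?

{x1=47 x2=41 x3=tiny}

X1: 14, 17, 21, 26, 32, 39 → 47 (differences are 3, 4, 5, … (increasing by 1 each time)).
For the x2, +4 each step: 17, 21, 25, 29, 33, 37 → 41.
X3: huge, tiny, small, medium, large, huge → tiny (repeats huge → tiny → small → medium → large).
Combining the parts gives {x1=47 x2=41 x3=tiny}.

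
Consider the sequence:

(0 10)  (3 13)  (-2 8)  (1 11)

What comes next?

First slot — alternating steps +3, −5, +3, −5, …: 0, 3, -2, 1 → -4.
Second slot — always 10 more than the first slot: 10, 13, 8, 11 → 6.
Putting it together: (-4 6).

(-4 6)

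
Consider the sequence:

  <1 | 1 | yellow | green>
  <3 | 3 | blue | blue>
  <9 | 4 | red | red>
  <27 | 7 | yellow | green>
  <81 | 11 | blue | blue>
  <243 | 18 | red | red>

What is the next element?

<729 | 29 | yellow | green>

First part — ×3 each step: 1, 3, 9, 27, 81, 243 → 729.
For the second part, each term is the sum of the two before it: 1, 3, 4, 7, 11, 18 → 29.
First colour: yellow, blue, red, yellow, blue, red → yellow (repeats yellow → blue → red).
Second colour — repeats green → blue → red: green, blue, red, green, blue, red → green.
So the next element is <729 | 29 | yellow | green>.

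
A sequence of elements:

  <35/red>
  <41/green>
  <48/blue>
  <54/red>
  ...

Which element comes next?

For the first value, alternating steps +6, +7, +6, +7, …: 35, 41, 48, 54 → 61.
Colour: repeats red → green → blue, so red, green, blue, red → green.
Combining the parts gives <61/green>.

<61/green>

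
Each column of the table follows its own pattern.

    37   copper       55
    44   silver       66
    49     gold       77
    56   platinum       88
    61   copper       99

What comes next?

68  silver  110

First component: alternating steps +7, +5, +7, +5, …; 37, 44, 49, 56, 61 → 68.
Metal: repeats copper → silver → gold → platinum; copper, silver, gold, platinum, copper → silver.
Third component — +11 each step: 55, 66, 77, 88, 99 → 110.
So the next row is 68  silver  110.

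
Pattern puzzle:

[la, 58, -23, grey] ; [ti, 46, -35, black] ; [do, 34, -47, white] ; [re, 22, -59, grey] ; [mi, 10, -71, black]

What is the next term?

Note — runs through the solfège scale do→ti: la, ti, do, re, mi → fa.
Second entry goes 58, 46, 34, 22, 10 → -2 (−12 each step).
Third entry: −12 each step; -23, -35, -47, -59, -71 → -83.
Shade: repeats grey → black → white; grey, black, white, grey, black → white.
Putting it together: [fa, -2, -83, white].

[fa, -2, -83, white]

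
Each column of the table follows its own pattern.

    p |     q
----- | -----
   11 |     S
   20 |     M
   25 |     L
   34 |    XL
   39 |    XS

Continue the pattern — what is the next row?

Column p goes 11, 20, 25, 34, 39 → 48 (alternating steps +9, +5, +9, +5, …).
For the column q, runs through clothing sizes XS→XL: S, M, L, XL, XS → S.
So the next row is 48  S.

48  S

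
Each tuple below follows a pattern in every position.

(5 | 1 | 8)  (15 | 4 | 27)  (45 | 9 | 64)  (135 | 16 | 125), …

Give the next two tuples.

(405 | 25 | 216), (1215 | 36 | 343)

First coordinate: 5, 15, 45, 135 → 405 → 1215 (×3 each step).
For the second coordinate, perfect squares: 1², 2², 3², …: 1, 4, 9, 16 → 25 → 36.
Third coordinate goes 8, 27, 64, 125 → 216 → 343 (perfect cubes: 2³, 3³, 4³, …).
Putting the parts together: (405 | 25 | 216) and then (1215 | 36 | 343).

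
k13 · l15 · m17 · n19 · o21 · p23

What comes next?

q25

Letter: k, l, m, n, o, p → q (letters move forward 1 place in the alphabet).
Second component: +2 each step; 13, 15, 17, 19, 21, 23 → 25.
So the next label is q25.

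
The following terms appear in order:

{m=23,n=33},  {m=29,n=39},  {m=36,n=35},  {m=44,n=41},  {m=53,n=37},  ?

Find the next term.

{m=63,n=43}

M — differences are 6, 7, 8, … (increasing by 1 each time): 23, 29, 36, 44, 53 → 63.
For the n, alternating steps +6, −4, +6, −4, …: 33, 39, 35, 41, 37 → 43.
Combining the parts gives {m=63,n=43}.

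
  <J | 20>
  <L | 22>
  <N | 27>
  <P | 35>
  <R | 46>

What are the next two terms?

Letter: letters move forward 2 places in the alphabet; J, L, N, P, R → T → V.
For the second entry, differences are 2, 5, 8, … (increasing by 3 each time): 20, 22, 27, 35, 46 → 60 → 77.
So the next two terms are <T | 60> and <V | 77>.

<T | 60>, <V | 77>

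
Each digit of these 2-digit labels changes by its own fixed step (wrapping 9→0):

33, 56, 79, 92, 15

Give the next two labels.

38 then 51

First digit: +2 each step, mod 10; 3, 5, 7, 9, 1 → 3 → 5.
Second digit: 3, 6, 9, 2, 5 → 8 → 1 (+3 each step, mod 10).
Putting the parts together: 38 and then 51.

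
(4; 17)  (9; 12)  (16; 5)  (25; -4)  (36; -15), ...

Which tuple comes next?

For the first part, perfect squares: 2², 3², 4², …: 4, 9, 16, 25, 36 → 49.
Second part goes 17, 12, 5, -4, -15 → -28 (together with the first part always sums to 21).
Putting it together: (49; -28).

(49; -28)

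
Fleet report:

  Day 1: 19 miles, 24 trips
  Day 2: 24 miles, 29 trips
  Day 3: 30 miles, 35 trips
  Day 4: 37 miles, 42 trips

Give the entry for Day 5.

For the miles, differences are 5, 6, 7, … (increasing by 1 each time): 19, 24, 30, 37 → 45.
Trips — always 5 more than the miles: 24, 29, 35, 42 → 50.
Putting it together: 45 miles, 50 trips.

45 miles, 50 trips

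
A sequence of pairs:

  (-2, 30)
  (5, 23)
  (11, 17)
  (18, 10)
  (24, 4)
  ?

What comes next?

First component: alternating steps +7, +6, +7, +6, …; -2, 5, 11, 18, 24 → 31.
For the second component, together with the first component always sums to 28: 30, 23, 17, 10, 4 → -3.
Combining the parts gives (31, -3).

(31, -3)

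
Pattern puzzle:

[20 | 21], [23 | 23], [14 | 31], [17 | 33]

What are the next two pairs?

[8 | 41], [11 | 43]

First entry: 20, 23, 14, 17 → 8 → 11 (alternating steps +3, −9, +3, −9, …).
Second entry: 21, 23, 31, 33 → 41 → 43 (alternating steps +2, +8, +2, +8, …).
So the next two pairs are [8 | 41] and [11 | 43].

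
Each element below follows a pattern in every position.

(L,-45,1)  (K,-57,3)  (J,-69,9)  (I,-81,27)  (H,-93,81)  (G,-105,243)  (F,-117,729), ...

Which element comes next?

(E,-129,2187)

For the letter, letters move back 1 place in the alphabet: L, K, J, I, H, G, F → E.
Second entry — −12 each step: -45, -57, -69, -81, -93, -105, -117 → -129.
Third entry: 1, 3, 9, 27, 81, 243, 729 → 2187 (×3 each step).
Putting it together: (E,-129,2187).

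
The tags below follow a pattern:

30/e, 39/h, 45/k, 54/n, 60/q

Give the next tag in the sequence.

69/t

First component: 30, 39, 45, 54, 60 → 69 (alternating steps +9, +6, +9, +6, …).
Letter: letters move forward 3 places in the alphabet; e, h, k, n, q → t.
Combining the parts gives 69/t.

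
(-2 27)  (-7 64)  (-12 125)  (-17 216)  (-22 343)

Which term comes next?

(-27 512)

First value goes -2, -7, -12, -17, -22 → -27 (−5 each step).
Second value: perfect cubes: 3³, 4³, 5³, …; 27, 64, 125, 216, 343 → 512.
Putting it together: (-27 512).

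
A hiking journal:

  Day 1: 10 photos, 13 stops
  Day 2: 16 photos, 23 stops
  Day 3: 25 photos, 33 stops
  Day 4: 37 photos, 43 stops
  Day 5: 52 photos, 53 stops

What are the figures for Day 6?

70 photos, 63 stops

Photos: differences are 6, 9, 12, … (increasing by 3 each time); 10, 16, 25, 37, 52 → 70.
Stops: +10 each step, so 13, 23, 33, 43, 53 → 63.
Putting it together: 70 photos, 63 stops.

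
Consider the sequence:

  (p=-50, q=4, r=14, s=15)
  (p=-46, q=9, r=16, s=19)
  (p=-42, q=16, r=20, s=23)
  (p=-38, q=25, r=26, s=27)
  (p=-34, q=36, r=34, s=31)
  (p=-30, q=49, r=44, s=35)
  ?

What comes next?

P: +4 each step; -50, -46, -42, -38, -34, -30 → -26.
Q goes 4, 9, 16, 25, 36, 49 → 64 (perfect squares: 2², 3², 4², …).
For the r, differences are 2, 4, 6, … (increasing by 2 each time): 14, 16, 20, 26, 34, 44 → 56.
S goes 15, 19, 23, 27, 31, 35 → 39 (+4 each step).
Combining the parts gives (p=-26, q=64, r=56, s=39).

(p=-26, q=64, r=56, s=39)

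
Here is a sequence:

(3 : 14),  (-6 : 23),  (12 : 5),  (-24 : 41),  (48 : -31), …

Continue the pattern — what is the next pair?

(-96 : 113)

First component goes 3, -6, 12, -24, 48 → -96 (×(-2) each step).
Second component: 14, 23, 5, 41, -31 → 113 (together with the first component always sums to 17).
So the next pair is (-96 : 113).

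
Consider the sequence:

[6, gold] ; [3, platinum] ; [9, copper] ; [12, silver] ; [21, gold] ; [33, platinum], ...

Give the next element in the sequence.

First entry: each term is the sum of the two before it; 6, 3, 9, 12, 21, 33 → 54.
Metal: gold, platinum, copper, silver, gold, platinum → copper (repeats gold → platinum → copper → silver).
So the next element is [54, copper].

[54, copper]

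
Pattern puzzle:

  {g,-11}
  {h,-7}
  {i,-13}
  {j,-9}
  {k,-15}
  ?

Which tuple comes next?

Letter: g, h, i, j, k → l (letters move forward 1 place in the alphabet).
Second part — alternating steps +4, −6, +4, −6, …: -11, -7, -13, -9, -15 → -11.
Combining the parts gives {l,-11}.

{l,-11}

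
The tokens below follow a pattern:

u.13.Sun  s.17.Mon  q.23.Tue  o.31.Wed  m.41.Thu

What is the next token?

k.53.Fri

Letter: letters move back 2 places in the alphabet, so u, s, q, o, m → k.
Second component goes 13, 17, 23, 31, 41 → 53 (differences are 4, 6, 8, … (increasing by 2 each time)).
Day — runs through the weekdays Mon→Sun: Sun, Mon, Tue, Wed, Thu → Fri.
Combining the parts gives k.53.Fri.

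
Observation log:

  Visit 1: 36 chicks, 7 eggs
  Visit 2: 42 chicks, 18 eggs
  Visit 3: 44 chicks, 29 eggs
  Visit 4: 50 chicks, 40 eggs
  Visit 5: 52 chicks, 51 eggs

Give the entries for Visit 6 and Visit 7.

58 chicks, 62 eggs; 60 chicks, 73 eggs

Chicks: 36, 42, 44, 50, 52 → 58 → 60 (alternating steps +6, +2, +6, +2, …).
Eggs: +11 each step; 7, 18, 29, 40, 51 → 62 → 73.
Putting the parts together: 58 chicks, 62 eggs and then 60 chicks, 73 eggs.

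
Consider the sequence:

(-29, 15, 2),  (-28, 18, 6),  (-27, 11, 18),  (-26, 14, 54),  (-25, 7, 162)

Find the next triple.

(-24, 10, 486)

First slot: +1 each step; -29, -28, -27, -26, -25 → -24.
Second slot — alternating steps +3, −7, +3, −7, …: 15, 18, 11, 14, 7 → 10.
Third slot: ×3 each step; 2, 6, 18, 54, 162 → 486.
So the next triple is (-24, 10, 486).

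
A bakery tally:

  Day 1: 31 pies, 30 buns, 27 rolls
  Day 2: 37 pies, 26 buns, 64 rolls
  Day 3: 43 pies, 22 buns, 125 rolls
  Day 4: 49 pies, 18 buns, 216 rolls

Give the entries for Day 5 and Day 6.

55 pies, 14 buns, 343 rolls; 61 pies, 10 buns, 512 rolls

Pies — +6 each step: 31, 37, 43, 49 → 55 → 61.
Buns goes 30, 26, 22, 18 → 14 → 10 (−4 each step).
For the rolls, perfect cubes: 3³, 4³, 5³, …: 27, 64, 125, 216 → 343 → 512.
Putting the parts together: 55 pies, 14 buns, 343 rolls and then 61 pies, 10 buns, 512 rolls.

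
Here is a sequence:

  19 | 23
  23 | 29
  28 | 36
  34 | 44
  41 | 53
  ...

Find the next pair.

For the first coordinate, differences are 4, 5, 6, … (increasing by 1 each time): 19, 23, 28, 34, 41 → 49.
Second coordinate: differences are 6, 7, 8, … (increasing by 1 each time), so 23, 29, 36, 44, 53 → 63.
Combining the parts gives 49 | 63.

49 | 63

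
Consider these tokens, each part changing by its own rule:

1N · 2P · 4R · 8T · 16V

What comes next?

For the first component, ×2 each step: 1, 2, 4, 8, 16 → 32.
Letter: letters move forward 2 places in the alphabet, so N, P, R, T, V → X.
Combining the parts gives 32X.

32X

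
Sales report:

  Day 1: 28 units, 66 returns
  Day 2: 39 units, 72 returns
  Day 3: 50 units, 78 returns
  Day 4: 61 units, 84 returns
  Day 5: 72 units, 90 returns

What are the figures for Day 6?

For the units, +11 each step: 28, 39, 50, 61, 72 → 83.
Returns — +6 each step: 66, 72, 78, 84, 90 → 96.
Combining the parts gives 83 units, 96 returns.

83 units, 96 returns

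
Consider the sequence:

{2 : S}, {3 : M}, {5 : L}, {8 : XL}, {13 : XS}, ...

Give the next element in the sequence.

First part goes 2, 3, 5, 8, 13 → 21 (each term is the sum of the two before it).
Size — runs through clothing sizes XS→XL: S, M, L, XL, XS → S.
Combining the parts gives {21 : S}.

{21 : S}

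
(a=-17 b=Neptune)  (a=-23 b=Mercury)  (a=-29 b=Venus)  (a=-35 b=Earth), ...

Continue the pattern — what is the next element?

(a=-41 b=Mars)

A: -17, -23, -29, -35 → -41 (−6 each step).
B — runs through the planets Mercury→Neptune: Neptune, Mercury, Venus, Earth → Mars.
Putting it together: (a=-41 b=Mars).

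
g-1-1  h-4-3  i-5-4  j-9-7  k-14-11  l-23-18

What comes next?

For the letter, letters move forward 1 place in the alphabet: g, h, i, j, k, l → m.
Second component: 1, 4, 5, 9, 14, 23 → 37 (each term is the sum of the two before it).
Third component: 1, 3, 4, 7, 11, 18 → 29 (each term is the sum of the two before it).
Combining the parts gives m-37-29.

m-37-29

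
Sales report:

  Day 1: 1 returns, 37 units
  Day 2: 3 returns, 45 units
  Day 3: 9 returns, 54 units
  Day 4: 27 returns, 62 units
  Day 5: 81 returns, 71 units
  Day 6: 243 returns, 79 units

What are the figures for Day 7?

729 returns, 88 units

Returns: ×3 each step; 1, 3, 9, 27, 81, 243 → 729.
Units goes 37, 45, 54, 62, 71, 79 → 88 (alternating steps +8, +9, +8, +9, …).
Combining the parts gives 729 returns, 88 units.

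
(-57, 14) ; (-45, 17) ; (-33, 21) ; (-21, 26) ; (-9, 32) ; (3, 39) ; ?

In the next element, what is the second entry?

47

Second entry: differences are 3, 4, 5, … (increasing by 1 each time), so 14, 17, 21, 26, 32, 39 → 47.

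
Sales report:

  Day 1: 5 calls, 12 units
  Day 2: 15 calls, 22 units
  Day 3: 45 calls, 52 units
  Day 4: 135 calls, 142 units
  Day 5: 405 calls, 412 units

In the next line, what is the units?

1222

Calls: ×3 each step; 5, 15, 45, 135, 405 → 1215.
For the units, always 7 more than the calls: 12, 22, 52, 142, 412 → 1222.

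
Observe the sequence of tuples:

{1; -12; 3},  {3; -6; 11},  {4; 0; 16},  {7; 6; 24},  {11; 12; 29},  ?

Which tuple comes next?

First value: each term is the sum of the two before it, so 1, 3, 4, 7, 11 → 18.
Second value: +6 each step, so -12, -6, 0, 6, 12 → 18.
Third value goes 3, 11, 16, 24, 29 → 37 (alternating steps +8, +5, +8, +5, …).
Combining the parts gives {18; 18; 37}.

{18; 18; 37}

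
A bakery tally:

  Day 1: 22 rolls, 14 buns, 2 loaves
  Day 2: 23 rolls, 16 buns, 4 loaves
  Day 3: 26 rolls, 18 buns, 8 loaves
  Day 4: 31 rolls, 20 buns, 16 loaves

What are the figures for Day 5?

For the rolls, differences are 1, 3, 5, … (increasing by 2 each time): 22, 23, 26, 31 → 38.
Buns — +2 each step: 14, 16, 18, 20 → 22.
Loaves goes 2, 4, 8, 16 → 32 (×2 each step).
So the next row is 38 rolls, 22 buns, 32 loaves.

38 rolls, 22 buns, 32 loaves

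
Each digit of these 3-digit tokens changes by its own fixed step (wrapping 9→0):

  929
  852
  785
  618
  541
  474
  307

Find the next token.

First digit — −1 each step, mod 10: 9, 8, 7, 6, 5, 4, 3 → 2.
Second digit: +3 each step, mod 10; 2, 5, 8, 1, 4, 7, 0 → 3.
Third digit: +3 each step, mod 10; 9, 2, 5, 8, 1, 4, 7 → 0.
So the next token is 230.

230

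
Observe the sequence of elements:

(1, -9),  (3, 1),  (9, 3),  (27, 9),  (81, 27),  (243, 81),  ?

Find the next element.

First coordinate: ×3 each step, so 1, 3, 9, 27, 81, 243 → 729.
For the second coordinate, always the previous value of the first coordinate: -9, 1, 3, 9, 27, 81 → 243.
Combining the parts gives (729, 243).

(729, 243)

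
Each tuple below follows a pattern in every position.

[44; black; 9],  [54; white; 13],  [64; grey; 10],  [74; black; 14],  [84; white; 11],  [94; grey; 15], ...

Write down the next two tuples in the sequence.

[104; black; 12], [114; white; 16]

First entry — +10 each step: 44, 54, 64, 74, 84, 94 → 104 → 114.
Shade — repeats black → white → grey: black, white, grey, black, white, grey → black → white.
Third entry: 9, 13, 10, 14, 11, 15 → 12 → 16 (alternating steps +4, −3, +4, −3, …).
Putting the parts together: [104; black; 12] and then [114; white; 16].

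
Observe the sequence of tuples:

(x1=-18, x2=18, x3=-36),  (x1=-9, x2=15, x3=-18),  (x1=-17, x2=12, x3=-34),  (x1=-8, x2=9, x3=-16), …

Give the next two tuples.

X1 goes -18, -9, -17, -8 → -16 → -7 (alternating steps +9, −8, +9, −8, …).
X2 — −3 each step: 18, 15, 12, 9 → 6 → 3.
X3: always 2 × the x1; -36, -18, -34, -16 → -32 → -14.
Putting the parts together: (x1=-16, x2=6, x3=-32) and then (x1=-7, x2=3, x3=-14).

(x1=-16, x2=6, x3=-32), (x1=-7, x2=3, x3=-14)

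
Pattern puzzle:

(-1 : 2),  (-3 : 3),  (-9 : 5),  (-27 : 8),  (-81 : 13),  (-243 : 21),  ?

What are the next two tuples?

(-729 : 34), (-2187 : 55)

First component goes -1, -3, -9, -27, -81, -243 → -729 → -2187 (×3 each step).
Second component: each term is the sum of the two before it, so 2, 3, 5, 8, 13, 21 → 34 → 55.
So the next two tuples are (-729 : 34) and (-2187 : 55).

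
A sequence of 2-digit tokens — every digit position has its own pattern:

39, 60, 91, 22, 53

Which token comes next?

First digit: +3 each step, mod 10; 3, 6, 9, 2, 5 → 8.
Second digit goes 9, 0, 1, 2, 3 → 4 (+1 each step, mod 10).
Combining the parts gives 84.

84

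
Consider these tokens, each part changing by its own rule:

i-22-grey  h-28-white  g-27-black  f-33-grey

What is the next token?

e-32-white

Letter: letters move back 1 place in the alphabet, so i, h, g, f → e.
Second component: 22, 28, 27, 33 → 32 (alternating steps +6, −1, +6, −1, …).
Shade — repeats grey → white → black: grey, white, black, grey → white.
Combining the parts gives e-32-white.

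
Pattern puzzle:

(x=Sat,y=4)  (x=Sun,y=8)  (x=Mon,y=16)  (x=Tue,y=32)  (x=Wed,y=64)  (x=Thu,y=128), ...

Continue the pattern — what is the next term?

(x=Fri,y=256)

X: runs through the weekdays Mon→Sun, so Sat, Sun, Mon, Tue, Wed, Thu → Fri.
Y: ×2 each step; 4, 8, 16, 32, 64, 128 → 256.
Combining the parts gives (x=Fri,y=256).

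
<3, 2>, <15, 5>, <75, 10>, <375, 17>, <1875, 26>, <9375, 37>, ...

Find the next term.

For the first part, ×5 each step: 3, 15, 75, 375, 1875, 9375 → 46875.
Second part — differences are 3, 5, 7, … (increasing by 2 each time): 2, 5, 10, 17, 26, 37 → 50.
Combining the parts gives <46875, 50>.

<46875, 50>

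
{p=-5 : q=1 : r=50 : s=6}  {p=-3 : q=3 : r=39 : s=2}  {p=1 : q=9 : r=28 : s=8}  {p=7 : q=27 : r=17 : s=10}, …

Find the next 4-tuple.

{p=15 : q=81 : r=6 : s=18}

P: -5, -3, 1, 7 → 15 (differences are 2, 4, 6, … (increasing by 2 each time)).
Q: 1, 3, 9, 27 → 81 (×3 each step).
R: 50, 39, 28, 17 → 6 (−11 each step).
For the s, each term is the sum of the two before it: 6, 2, 8, 10 → 18.
Putting it together: {p=15 : q=81 : r=6 : s=18}.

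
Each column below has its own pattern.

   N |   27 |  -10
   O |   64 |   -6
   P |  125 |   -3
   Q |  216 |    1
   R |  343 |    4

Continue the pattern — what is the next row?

S  512  8

For the letter, letters move forward 1 place in the alphabet: N, O, P, Q, R → S.
Second component goes 27, 64, 125, 216, 343 → 512 (perfect cubes: 3³, 4³, 5³, …).
Third component: alternating steps +4, +3, +4, +3, …, so -10, -6, -3, 1, 4 → 8.
Combining the parts gives S  512  8.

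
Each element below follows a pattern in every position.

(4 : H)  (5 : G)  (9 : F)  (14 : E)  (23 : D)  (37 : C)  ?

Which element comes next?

(60 : B)

First coordinate: each term is the sum of the two before it; 4, 5, 9, 14, 23, 37 → 60.
Letter: H, G, F, E, D, C → B (letters move back 1 place in the alphabet).
So the next element is (60 : B).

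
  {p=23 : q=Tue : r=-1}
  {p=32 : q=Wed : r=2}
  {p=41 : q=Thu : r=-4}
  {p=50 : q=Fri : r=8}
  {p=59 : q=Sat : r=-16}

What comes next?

For the p, +9 each step: 23, 32, 41, 50, 59 → 68.
Q — runs through the weekdays Mon→Sun: Tue, Wed, Thu, Fri, Sat → Sun.
R: ×(-2) each step; -1, 2, -4, 8, -16 → 32.
Putting it together: {p=68 : q=Sun : r=32}.

{p=68 : q=Sun : r=32}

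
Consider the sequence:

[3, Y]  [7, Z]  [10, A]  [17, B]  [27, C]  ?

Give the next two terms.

[44, D], [71, E]

First slot: 3, 7, 10, 17, 27 → 44 → 71 (each term is the sum of the two before it).
Letter goes Y, Z, A, B, C → D → E (letters move forward 1 place in the alphabet, wrapping Z→A).
Putting the parts together: [44, D] and then [71, E].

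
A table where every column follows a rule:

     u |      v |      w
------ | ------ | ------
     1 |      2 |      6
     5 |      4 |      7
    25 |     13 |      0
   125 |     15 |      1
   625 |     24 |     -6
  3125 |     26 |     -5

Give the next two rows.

15625  35  -12; 78125  37  -11

Column u goes 1, 5, 25, 125, 625, 3125 → 15625 → 78125 (×5 each step).
Column v: alternating steps +2, +9, +2, +9, …, so 2, 4, 13, 15, 24, 26 → 35 → 37.
Column w goes 6, 7, 0, 1, -6, -5 → -12 → -11 (alternating steps +1, −7, +1, −7, …).
Putting the parts together: 15625  35  -12 and then 78125  37  -11.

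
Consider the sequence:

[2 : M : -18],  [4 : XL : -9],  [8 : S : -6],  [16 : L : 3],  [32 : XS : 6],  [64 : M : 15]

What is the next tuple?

[128 : XL : 18]

First part — ×2 each step: 2, 4, 8, 16, 32, 64 → 128.
Size goes M, XL, S, L, XS, M → XL (repeats M → XL → S → L → XS).
Third part — alternating steps +9, +3, +9, +3, …: -18, -9, -6, 3, 6, 15 → 18.
Combining the parts gives [128 : XL : 18].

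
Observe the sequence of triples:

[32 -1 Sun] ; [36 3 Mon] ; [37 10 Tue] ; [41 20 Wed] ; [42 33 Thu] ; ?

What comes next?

First component: 32, 36, 37, 41, 42 → 46 (alternating steps +4, +1, +4, +1, …).
Second component: differences are 4, 7, 10, … (increasing by 3 each time), so -1, 3, 10, 20, 33 → 49.
Day: runs through the weekdays Mon→Sun; Sun, Mon, Tue, Wed, Thu → Fri.
Combining the parts gives [46 49 Fri].

[46 49 Fri]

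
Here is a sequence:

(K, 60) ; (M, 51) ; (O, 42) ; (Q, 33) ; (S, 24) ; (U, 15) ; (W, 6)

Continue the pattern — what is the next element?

(Y, -3)

Letter goes K, M, O, Q, S, U, W → Y (letters move forward 2 places in the alphabet).
For the second value, −9 each step: 60, 51, 42, 33, 24, 15, 6 → -3.
Putting it together: (Y, -3).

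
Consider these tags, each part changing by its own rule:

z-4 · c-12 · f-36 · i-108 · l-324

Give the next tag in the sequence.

Letter — letters move forward 3 places in the alphabet, wrapping Z→A: z, c, f, i, l → o.
Second component — ×3 each step: 4, 12, 36, 108, 324 → 972.
So the next tag is o-972.

o-972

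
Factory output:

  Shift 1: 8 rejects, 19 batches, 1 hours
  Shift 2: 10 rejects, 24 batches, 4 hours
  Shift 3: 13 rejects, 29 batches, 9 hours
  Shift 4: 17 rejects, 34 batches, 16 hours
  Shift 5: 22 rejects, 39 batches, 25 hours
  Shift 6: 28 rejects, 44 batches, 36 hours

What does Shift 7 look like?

Rejects — differences are 2, 3, 4, … (increasing by 1 each time): 8, 10, 13, 17, 22, 28 → 35.
Batches goes 19, 24, 29, 34, 39, 44 → 49 (+5 each step).
Hours — differences are 3, 5, 7, … (increasing by 2 each time): 1, 4, 9, 16, 25, 36 → 49.
Combining the parts gives 35 rejects, 49 batches, 49 hours.

35 rejects, 49 batches, 49 hours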